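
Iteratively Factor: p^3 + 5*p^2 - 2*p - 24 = (p + 4)*(p^2 + p - 6) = (p + 3)*(p + 4)*(p - 2)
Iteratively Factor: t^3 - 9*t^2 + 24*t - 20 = (t - 2)*(t^2 - 7*t + 10) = (t - 2)^2*(t - 5)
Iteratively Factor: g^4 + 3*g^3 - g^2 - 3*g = (g - 1)*(g^3 + 4*g^2 + 3*g) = g*(g - 1)*(g^2 + 4*g + 3) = g*(g - 1)*(g + 3)*(g + 1)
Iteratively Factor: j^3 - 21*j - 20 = (j - 5)*(j^2 + 5*j + 4) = (j - 5)*(j + 1)*(j + 4)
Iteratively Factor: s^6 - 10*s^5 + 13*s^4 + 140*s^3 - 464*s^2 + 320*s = (s)*(s^5 - 10*s^4 + 13*s^3 + 140*s^2 - 464*s + 320) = s*(s - 4)*(s^4 - 6*s^3 - 11*s^2 + 96*s - 80) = s*(s - 4)*(s + 4)*(s^3 - 10*s^2 + 29*s - 20) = s*(s - 5)*(s - 4)*(s + 4)*(s^2 - 5*s + 4) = s*(s - 5)*(s - 4)*(s - 1)*(s + 4)*(s - 4)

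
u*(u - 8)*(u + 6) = u^3 - 2*u^2 - 48*u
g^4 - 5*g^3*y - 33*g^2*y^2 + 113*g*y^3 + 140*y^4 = (g - 7*y)*(g - 4*y)*(g + y)*(g + 5*y)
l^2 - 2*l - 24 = (l - 6)*(l + 4)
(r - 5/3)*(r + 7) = r^2 + 16*r/3 - 35/3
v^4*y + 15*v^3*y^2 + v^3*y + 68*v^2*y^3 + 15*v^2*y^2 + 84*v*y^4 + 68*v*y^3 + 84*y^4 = (v + 2*y)*(v + 6*y)*(v + 7*y)*(v*y + y)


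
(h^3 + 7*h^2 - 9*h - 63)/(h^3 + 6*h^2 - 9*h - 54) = (h + 7)/(h + 6)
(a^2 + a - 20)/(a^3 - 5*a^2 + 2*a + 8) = (a + 5)/(a^2 - a - 2)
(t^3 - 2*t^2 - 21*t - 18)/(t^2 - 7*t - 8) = (t^2 - 3*t - 18)/(t - 8)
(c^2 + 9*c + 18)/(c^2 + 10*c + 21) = (c + 6)/(c + 7)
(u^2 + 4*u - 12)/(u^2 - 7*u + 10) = (u + 6)/(u - 5)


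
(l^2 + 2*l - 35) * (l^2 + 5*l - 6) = l^4 + 7*l^3 - 31*l^2 - 187*l + 210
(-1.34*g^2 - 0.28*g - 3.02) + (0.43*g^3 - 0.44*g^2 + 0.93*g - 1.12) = 0.43*g^3 - 1.78*g^2 + 0.65*g - 4.14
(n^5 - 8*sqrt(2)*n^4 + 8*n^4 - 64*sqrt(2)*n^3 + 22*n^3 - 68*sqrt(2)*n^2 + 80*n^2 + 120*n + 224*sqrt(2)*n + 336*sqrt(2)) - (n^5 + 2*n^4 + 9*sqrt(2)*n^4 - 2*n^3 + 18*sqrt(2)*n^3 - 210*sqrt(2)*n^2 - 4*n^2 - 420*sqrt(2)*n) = -17*sqrt(2)*n^4 + 6*n^4 - 82*sqrt(2)*n^3 + 24*n^3 + 84*n^2 + 142*sqrt(2)*n^2 + 120*n + 644*sqrt(2)*n + 336*sqrt(2)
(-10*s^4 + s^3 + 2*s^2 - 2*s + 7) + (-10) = -10*s^4 + s^3 + 2*s^2 - 2*s - 3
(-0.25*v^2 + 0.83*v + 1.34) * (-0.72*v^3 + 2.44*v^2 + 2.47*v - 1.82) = 0.18*v^5 - 1.2076*v^4 + 0.4429*v^3 + 5.7747*v^2 + 1.7992*v - 2.4388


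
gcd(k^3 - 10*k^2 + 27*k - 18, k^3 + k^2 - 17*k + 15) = k^2 - 4*k + 3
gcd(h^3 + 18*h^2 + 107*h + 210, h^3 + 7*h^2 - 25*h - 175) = h^2 + 12*h + 35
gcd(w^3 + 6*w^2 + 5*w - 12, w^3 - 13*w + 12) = w^2 + 3*w - 4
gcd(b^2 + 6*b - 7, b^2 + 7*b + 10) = 1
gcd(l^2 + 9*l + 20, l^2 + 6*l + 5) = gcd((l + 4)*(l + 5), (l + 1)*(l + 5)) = l + 5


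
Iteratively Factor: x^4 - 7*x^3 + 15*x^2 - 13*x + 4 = (x - 1)*(x^3 - 6*x^2 + 9*x - 4) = (x - 4)*(x - 1)*(x^2 - 2*x + 1) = (x - 4)*(x - 1)^2*(x - 1)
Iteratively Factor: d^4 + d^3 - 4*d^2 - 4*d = (d - 2)*(d^3 + 3*d^2 + 2*d) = (d - 2)*(d + 2)*(d^2 + d) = (d - 2)*(d + 1)*(d + 2)*(d)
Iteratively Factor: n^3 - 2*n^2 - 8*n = (n)*(n^2 - 2*n - 8) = n*(n + 2)*(n - 4)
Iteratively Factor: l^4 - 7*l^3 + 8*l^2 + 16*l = (l + 1)*(l^3 - 8*l^2 + 16*l) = (l - 4)*(l + 1)*(l^2 - 4*l) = (l - 4)^2*(l + 1)*(l)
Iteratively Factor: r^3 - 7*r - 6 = (r - 3)*(r^2 + 3*r + 2) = (r - 3)*(r + 2)*(r + 1)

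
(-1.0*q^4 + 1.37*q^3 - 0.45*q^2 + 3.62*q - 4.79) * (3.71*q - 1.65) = -3.71*q^5 + 6.7327*q^4 - 3.93*q^3 + 14.1727*q^2 - 23.7439*q + 7.9035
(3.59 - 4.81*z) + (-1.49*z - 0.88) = 2.71 - 6.3*z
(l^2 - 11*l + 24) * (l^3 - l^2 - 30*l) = l^5 - 12*l^4 + 5*l^3 + 306*l^2 - 720*l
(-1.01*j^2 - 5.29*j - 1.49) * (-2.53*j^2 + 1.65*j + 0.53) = 2.5553*j^4 + 11.7172*j^3 - 5.4941*j^2 - 5.2622*j - 0.7897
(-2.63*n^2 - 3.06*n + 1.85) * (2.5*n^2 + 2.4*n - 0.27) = -6.575*n^4 - 13.962*n^3 - 2.0089*n^2 + 5.2662*n - 0.4995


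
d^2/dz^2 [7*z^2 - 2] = 14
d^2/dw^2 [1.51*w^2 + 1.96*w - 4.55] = 3.02000000000000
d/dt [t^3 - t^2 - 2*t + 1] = 3*t^2 - 2*t - 2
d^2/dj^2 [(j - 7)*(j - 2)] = 2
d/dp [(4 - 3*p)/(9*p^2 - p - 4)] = (-27*p^2 + 3*p + (3*p - 4)*(18*p - 1) + 12)/(-9*p^2 + p + 4)^2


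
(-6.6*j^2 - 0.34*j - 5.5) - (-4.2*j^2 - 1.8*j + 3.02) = -2.4*j^2 + 1.46*j - 8.52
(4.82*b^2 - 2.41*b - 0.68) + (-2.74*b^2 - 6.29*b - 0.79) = 2.08*b^2 - 8.7*b - 1.47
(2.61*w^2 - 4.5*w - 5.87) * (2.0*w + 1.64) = 5.22*w^3 - 4.7196*w^2 - 19.12*w - 9.6268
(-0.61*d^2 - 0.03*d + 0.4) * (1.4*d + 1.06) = -0.854*d^3 - 0.6886*d^2 + 0.5282*d + 0.424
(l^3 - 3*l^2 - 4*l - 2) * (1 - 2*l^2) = -2*l^5 + 6*l^4 + 9*l^3 + l^2 - 4*l - 2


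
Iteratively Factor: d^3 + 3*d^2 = (d)*(d^2 + 3*d) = d*(d + 3)*(d)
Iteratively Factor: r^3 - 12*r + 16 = (r - 2)*(r^2 + 2*r - 8) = (r - 2)^2*(r + 4)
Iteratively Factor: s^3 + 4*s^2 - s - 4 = (s - 1)*(s^2 + 5*s + 4) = (s - 1)*(s + 1)*(s + 4)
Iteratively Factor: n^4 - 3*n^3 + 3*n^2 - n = (n - 1)*(n^3 - 2*n^2 + n) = (n - 1)^2*(n^2 - n) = n*(n - 1)^2*(n - 1)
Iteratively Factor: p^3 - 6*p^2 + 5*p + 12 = (p + 1)*(p^2 - 7*p + 12) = (p - 4)*(p + 1)*(p - 3)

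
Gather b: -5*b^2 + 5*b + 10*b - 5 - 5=-5*b^2 + 15*b - 10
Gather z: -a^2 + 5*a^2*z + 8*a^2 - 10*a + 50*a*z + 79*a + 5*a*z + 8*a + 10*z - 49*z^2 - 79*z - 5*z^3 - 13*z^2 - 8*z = 7*a^2 + 77*a - 5*z^3 - 62*z^2 + z*(5*a^2 + 55*a - 77)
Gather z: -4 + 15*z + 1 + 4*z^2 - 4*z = 4*z^2 + 11*z - 3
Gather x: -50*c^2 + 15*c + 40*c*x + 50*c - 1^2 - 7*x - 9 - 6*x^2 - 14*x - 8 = -50*c^2 + 65*c - 6*x^2 + x*(40*c - 21) - 18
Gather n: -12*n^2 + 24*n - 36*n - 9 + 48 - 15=-12*n^2 - 12*n + 24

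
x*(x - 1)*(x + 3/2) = x^3 + x^2/2 - 3*x/2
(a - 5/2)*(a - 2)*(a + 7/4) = a^3 - 11*a^2/4 - 23*a/8 + 35/4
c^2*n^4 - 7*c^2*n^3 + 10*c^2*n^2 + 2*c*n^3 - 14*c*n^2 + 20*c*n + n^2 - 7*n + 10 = (n - 5)*(n - 2)*(c*n + 1)^2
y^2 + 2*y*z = y*(y + 2*z)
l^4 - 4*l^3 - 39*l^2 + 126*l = l*(l - 7)*(l - 3)*(l + 6)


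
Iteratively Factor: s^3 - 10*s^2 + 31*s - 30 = (s - 2)*(s^2 - 8*s + 15) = (s - 5)*(s - 2)*(s - 3)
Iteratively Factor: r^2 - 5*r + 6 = (r - 2)*(r - 3)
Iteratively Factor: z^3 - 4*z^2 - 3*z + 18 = (z - 3)*(z^2 - z - 6) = (z - 3)^2*(z + 2)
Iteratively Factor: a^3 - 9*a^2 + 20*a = (a - 4)*(a^2 - 5*a) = (a - 5)*(a - 4)*(a)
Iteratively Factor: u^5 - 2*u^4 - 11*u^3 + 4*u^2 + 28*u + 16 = (u + 1)*(u^4 - 3*u^3 - 8*u^2 + 12*u + 16) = (u - 4)*(u + 1)*(u^3 + u^2 - 4*u - 4) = (u - 4)*(u + 1)^2*(u^2 - 4) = (u - 4)*(u + 1)^2*(u + 2)*(u - 2)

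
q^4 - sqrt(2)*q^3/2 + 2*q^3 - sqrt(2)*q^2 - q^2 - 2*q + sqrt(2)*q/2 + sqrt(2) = (q - 1)*(q + 1)*(q + 2)*(q - sqrt(2)/2)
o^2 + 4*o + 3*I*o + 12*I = (o + 4)*(o + 3*I)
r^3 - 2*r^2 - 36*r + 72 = (r - 6)*(r - 2)*(r + 6)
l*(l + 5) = l^2 + 5*l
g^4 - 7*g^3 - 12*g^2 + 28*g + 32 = (g - 8)*(g - 2)*(g + 1)*(g + 2)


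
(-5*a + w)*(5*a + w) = -25*a^2 + w^2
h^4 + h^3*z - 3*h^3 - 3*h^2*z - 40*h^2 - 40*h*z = h*(h - 8)*(h + 5)*(h + z)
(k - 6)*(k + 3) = k^2 - 3*k - 18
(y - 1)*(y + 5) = y^2 + 4*y - 5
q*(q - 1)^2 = q^3 - 2*q^2 + q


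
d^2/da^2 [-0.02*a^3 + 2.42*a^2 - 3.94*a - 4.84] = 4.84 - 0.12*a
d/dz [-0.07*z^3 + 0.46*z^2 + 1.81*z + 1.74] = -0.21*z^2 + 0.92*z + 1.81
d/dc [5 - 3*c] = -3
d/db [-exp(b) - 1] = -exp(b)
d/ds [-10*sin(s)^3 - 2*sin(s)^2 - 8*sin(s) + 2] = 2*(-2*sin(s) + 15*cos(s)^2 - 19)*cos(s)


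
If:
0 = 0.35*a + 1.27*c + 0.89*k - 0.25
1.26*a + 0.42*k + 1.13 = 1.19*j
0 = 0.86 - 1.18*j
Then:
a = -0.333333333333333*k - 0.20850147968792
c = 0.254311431410057 - 0.608923884514436*k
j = 0.73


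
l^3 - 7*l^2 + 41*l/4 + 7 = (l - 4)*(l - 7/2)*(l + 1/2)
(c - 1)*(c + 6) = c^2 + 5*c - 6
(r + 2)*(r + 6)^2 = r^3 + 14*r^2 + 60*r + 72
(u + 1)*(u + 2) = u^2 + 3*u + 2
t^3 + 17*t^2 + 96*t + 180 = (t + 5)*(t + 6)^2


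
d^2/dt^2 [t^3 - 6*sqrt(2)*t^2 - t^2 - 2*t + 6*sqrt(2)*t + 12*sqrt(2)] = 6*t - 12*sqrt(2) - 2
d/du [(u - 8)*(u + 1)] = 2*u - 7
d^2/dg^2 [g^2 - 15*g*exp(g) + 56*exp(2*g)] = -15*g*exp(g) + 224*exp(2*g) - 30*exp(g) + 2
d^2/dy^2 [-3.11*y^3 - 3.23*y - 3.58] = -18.66*y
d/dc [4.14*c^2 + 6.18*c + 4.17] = 8.28*c + 6.18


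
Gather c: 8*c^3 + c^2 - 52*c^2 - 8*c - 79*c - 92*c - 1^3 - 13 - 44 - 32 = 8*c^3 - 51*c^2 - 179*c - 90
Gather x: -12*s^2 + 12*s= -12*s^2 + 12*s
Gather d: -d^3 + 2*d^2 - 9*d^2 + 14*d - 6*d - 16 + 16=-d^3 - 7*d^2 + 8*d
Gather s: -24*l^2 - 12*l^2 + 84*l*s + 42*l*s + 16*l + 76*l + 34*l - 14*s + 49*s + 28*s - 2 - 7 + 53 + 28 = -36*l^2 + 126*l + s*(126*l + 63) + 72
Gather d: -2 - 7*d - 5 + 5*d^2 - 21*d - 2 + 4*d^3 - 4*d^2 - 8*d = 4*d^3 + d^2 - 36*d - 9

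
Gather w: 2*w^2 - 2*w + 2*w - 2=2*w^2 - 2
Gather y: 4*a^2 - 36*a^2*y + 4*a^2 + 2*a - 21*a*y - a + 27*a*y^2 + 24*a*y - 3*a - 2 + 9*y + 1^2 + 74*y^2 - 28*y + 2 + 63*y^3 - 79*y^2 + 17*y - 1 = 8*a^2 - 2*a + 63*y^3 + y^2*(27*a - 5) + y*(-36*a^2 + 3*a - 2)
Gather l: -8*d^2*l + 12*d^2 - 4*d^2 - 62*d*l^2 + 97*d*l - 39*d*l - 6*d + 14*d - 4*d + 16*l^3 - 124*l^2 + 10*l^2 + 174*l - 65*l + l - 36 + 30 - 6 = 8*d^2 + 4*d + 16*l^3 + l^2*(-62*d - 114) + l*(-8*d^2 + 58*d + 110) - 12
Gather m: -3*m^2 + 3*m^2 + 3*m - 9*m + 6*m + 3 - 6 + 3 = 0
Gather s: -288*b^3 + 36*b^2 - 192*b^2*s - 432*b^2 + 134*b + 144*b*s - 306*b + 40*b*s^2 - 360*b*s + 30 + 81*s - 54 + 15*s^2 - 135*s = -288*b^3 - 396*b^2 - 172*b + s^2*(40*b + 15) + s*(-192*b^2 - 216*b - 54) - 24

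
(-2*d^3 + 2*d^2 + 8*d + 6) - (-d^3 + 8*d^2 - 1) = -d^3 - 6*d^2 + 8*d + 7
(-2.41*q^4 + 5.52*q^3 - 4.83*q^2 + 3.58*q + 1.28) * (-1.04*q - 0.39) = 2.5064*q^5 - 4.8009*q^4 + 2.8704*q^3 - 1.8395*q^2 - 2.7274*q - 0.4992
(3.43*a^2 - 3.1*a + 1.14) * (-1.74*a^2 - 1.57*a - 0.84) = -5.9682*a^4 + 0.00889999999999969*a^3 + 0.0022000000000002*a^2 + 0.8142*a - 0.9576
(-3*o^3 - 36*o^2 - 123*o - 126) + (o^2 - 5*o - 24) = -3*o^3 - 35*o^2 - 128*o - 150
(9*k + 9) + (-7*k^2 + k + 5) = -7*k^2 + 10*k + 14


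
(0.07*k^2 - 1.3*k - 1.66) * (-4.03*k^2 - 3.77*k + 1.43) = -0.2821*k^4 + 4.9751*k^3 + 11.6909*k^2 + 4.3992*k - 2.3738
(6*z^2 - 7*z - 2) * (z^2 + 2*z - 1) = 6*z^4 + 5*z^3 - 22*z^2 + 3*z + 2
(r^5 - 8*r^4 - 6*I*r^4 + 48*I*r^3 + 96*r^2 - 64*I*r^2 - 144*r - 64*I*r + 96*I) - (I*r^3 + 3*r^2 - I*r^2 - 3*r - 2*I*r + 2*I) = r^5 - 8*r^4 - 6*I*r^4 + 47*I*r^3 + 93*r^2 - 63*I*r^2 - 141*r - 62*I*r + 94*I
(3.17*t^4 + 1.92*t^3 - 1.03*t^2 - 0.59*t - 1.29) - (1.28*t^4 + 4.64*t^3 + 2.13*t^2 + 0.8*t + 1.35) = 1.89*t^4 - 2.72*t^3 - 3.16*t^2 - 1.39*t - 2.64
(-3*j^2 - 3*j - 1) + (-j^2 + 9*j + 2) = -4*j^2 + 6*j + 1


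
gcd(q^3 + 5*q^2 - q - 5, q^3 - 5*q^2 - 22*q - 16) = q + 1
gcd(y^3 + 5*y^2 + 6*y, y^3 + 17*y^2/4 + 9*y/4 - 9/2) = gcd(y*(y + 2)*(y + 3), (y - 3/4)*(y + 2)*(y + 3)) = y^2 + 5*y + 6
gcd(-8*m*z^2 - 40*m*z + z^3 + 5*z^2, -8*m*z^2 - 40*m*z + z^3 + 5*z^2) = -8*m*z^2 - 40*m*z + z^3 + 5*z^2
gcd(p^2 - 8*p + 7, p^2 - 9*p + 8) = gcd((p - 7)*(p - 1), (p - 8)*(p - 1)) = p - 1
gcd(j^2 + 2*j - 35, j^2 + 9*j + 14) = j + 7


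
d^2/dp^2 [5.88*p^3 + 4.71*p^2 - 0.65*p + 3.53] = 35.28*p + 9.42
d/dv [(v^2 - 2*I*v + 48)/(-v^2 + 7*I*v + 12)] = 5*(I*v^2 + 24*v - 72*I)/(v^4 - 14*I*v^3 - 73*v^2 + 168*I*v + 144)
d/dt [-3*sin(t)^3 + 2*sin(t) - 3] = (2 - 9*sin(t)^2)*cos(t)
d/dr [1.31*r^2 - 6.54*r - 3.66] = 2.62*r - 6.54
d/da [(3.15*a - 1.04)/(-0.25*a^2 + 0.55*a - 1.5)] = (0.7875*a^2 - 0.52*a - 4.153)/(0.0625*a^4 - 0.275*a^3 + 1.0525*a^2 - 1.65*a + 2.25)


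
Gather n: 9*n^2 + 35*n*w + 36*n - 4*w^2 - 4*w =9*n^2 + n*(35*w + 36) - 4*w^2 - 4*w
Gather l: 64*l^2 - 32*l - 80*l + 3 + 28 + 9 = 64*l^2 - 112*l + 40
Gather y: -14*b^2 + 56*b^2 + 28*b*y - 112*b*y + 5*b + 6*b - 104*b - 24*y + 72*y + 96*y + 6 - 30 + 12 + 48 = 42*b^2 - 93*b + y*(144 - 84*b) + 36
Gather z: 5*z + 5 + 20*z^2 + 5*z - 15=20*z^2 + 10*z - 10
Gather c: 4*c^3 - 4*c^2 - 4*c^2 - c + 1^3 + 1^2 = 4*c^3 - 8*c^2 - c + 2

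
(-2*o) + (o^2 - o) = o^2 - 3*o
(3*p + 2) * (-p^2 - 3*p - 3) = -3*p^3 - 11*p^2 - 15*p - 6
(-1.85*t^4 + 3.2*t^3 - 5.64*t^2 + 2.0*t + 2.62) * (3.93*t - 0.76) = -7.2705*t^5 + 13.982*t^4 - 24.5972*t^3 + 12.1464*t^2 + 8.7766*t - 1.9912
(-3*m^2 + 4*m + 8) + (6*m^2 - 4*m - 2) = 3*m^2 + 6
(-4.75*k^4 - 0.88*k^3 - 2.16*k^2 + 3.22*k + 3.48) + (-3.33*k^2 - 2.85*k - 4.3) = -4.75*k^4 - 0.88*k^3 - 5.49*k^2 + 0.37*k - 0.82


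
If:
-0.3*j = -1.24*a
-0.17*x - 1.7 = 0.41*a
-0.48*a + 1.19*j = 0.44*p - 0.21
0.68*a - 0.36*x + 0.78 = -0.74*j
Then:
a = -0.95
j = -3.93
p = -9.11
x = -7.71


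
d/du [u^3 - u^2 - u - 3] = 3*u^2 - 2*u - 1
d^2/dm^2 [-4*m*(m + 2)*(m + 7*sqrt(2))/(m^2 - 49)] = 56*(-7*m^3 - 2*sqrt(2)*m^3 - 147*sqrt(2)*m^2 - 42*m^2 - 1029*m - 294*sqrt(2)*m - 2401*sqrt(2) - 686)/(m^6 - 147*m^4 + 7203*m^2 - 117649)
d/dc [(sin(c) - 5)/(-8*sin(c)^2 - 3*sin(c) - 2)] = (8*sin(c)^2 - 80*sin(c) - 17)*cos(c)/(8*sin(c)^2 + 3*sin(c) + 2)^2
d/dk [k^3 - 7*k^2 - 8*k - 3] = 3*k^2 - 14*k - 8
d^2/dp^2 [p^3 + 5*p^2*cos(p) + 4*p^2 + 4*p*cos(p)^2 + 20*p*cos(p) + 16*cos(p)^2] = -5*p^2*cos(p) - 20*sqrt(2)*p*sin(p + pi/4) - 8*p*cos(2*p) + 6*p - 40*sin(p) - 8*sin(2*p) + 10*cos(p) - 32*cos(2*p) + 8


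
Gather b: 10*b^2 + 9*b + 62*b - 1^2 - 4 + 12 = 10*b^2 + 71*b + 7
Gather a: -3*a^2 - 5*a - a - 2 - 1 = -3*a^2 - 6*a - 3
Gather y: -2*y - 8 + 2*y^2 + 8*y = 2*y^2 + 6*y - 8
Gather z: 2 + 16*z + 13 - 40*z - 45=-24*z - 30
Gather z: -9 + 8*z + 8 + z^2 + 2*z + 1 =z^2 + 10*z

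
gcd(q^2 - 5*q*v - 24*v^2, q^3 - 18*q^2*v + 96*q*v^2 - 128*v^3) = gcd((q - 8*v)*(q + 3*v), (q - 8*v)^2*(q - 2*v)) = q - 8*v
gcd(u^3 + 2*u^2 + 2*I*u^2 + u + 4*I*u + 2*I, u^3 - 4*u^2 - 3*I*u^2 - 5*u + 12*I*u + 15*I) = u + 1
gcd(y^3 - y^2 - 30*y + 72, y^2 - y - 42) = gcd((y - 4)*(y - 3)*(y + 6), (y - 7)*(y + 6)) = y + 6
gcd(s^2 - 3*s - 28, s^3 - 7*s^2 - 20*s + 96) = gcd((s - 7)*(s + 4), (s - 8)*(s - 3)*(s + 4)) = s + 4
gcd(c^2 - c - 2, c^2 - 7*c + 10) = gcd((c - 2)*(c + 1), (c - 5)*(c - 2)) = c - 2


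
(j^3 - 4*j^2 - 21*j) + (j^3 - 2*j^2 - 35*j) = 2*j^3 - 6*j^2 - 56*j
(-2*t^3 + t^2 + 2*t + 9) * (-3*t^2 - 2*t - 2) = 6*t^5 + t^4 - 4*t^3 - 33*t^2 - 22*t - 18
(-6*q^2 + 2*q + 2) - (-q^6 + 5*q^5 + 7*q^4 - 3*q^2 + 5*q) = q^6 - 5*q^5 - 7*q^4 - 3*q^2 - 3*q + 2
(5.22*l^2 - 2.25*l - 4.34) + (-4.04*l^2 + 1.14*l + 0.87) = 1.18*l^2 - 1.11*l - 3.47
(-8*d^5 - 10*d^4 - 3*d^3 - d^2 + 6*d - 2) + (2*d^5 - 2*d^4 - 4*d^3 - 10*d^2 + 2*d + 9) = -6*d^5 - 12*d^4 - 7*d^3 - 11*d^2 + 8*d + 7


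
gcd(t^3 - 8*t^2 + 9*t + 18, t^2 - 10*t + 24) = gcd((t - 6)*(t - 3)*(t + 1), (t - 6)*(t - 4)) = t - 6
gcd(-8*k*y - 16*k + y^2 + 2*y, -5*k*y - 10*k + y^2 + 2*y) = y + 2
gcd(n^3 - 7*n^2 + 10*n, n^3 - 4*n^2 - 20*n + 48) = n - 2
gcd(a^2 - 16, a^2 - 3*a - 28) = a + 4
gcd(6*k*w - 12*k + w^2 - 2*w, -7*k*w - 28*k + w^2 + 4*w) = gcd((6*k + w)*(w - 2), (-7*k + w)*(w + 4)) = 1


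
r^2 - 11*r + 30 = (r - 6)*(r - 5)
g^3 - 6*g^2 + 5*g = g*(g - 5)*(g - 1)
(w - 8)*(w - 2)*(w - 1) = w^3 - 11*w^2 + 26*w - 16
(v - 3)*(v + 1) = v^2 - 2*v - 3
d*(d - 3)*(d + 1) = d^3 - 2*d^2 - 3*d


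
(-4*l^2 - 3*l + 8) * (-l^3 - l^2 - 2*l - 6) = 4*l^5 + 7*l^4 + 3*l^3 + 22*l^2 + 2*l - 48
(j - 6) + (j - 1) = 2*j - 7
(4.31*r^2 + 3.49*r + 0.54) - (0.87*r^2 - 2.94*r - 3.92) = 3.44*r^2 + 6.43*r + 4.46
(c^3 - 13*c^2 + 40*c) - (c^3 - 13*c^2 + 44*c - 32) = 32 - 4*c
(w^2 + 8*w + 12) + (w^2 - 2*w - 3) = 2*w^2 + 6*w + 9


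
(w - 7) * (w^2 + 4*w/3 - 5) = w^3 - 17*w^2/3 - 43*w/3 + 35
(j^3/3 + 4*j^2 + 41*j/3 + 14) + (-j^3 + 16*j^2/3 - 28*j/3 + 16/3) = -2*j^3/3 + 28*j^2/3 + 13*j/3 + 58/3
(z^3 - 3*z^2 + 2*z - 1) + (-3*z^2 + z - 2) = z^3 - 6*z^2 + 3*z - 3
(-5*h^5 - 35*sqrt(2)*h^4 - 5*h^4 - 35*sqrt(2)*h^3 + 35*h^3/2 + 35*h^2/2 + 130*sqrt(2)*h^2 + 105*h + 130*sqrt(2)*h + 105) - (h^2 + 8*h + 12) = -5*h^5 - 35*sqrt(2)*h^4 - 5*h^4 - 35*sqrt(2)*h^3 + 35*h^3/2 + 33*h^2/2 + 130*sqrt(2)*h^2 + 97*h + 130*sqrt(2)*h + 93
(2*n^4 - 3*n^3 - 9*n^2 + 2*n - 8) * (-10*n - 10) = -20*n^5 + 10*n^4 + 120*n^3 + 70*n^2 + 60*n + 80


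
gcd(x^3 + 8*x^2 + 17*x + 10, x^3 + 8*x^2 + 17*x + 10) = x^3 + 8*x^2 + 17*x + 10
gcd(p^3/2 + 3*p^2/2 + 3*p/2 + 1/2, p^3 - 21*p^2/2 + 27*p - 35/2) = 1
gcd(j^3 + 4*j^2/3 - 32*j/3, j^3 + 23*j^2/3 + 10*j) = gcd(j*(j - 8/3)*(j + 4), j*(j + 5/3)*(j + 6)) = j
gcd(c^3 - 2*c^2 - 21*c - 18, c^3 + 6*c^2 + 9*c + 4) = c + 1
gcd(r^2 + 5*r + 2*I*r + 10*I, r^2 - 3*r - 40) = r + 5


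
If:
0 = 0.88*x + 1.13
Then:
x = -1.28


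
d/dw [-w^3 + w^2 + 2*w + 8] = -3*w^2 + 2*w + 2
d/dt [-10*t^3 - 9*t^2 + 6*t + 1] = -30*t^2 - 18*t + 6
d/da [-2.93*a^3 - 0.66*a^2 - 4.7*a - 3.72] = -8.79*a^2 - 1.32*a - 4.7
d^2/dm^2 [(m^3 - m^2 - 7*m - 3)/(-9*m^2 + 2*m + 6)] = 2*(527*m^3 + 855*m^2 + 864*m + 126)/(729*m^6 - 486*m^5 - 1350*m^4 + 640*m^3 + 900*m^2 - 216*m - 216)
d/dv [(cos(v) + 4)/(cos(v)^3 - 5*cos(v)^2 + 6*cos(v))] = (-77*cos(v) + 7*cos(2*v) + cos(3*v) + 55)*sin(v)/(2*(cos(v) - 3)^2*(cos(v) - 2)^2*cos(v)^2)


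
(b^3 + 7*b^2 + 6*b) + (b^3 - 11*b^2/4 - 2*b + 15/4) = 2*b^3 + 17*b^2/4 + 4*b + 15/4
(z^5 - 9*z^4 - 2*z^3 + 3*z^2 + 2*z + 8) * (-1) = -z^5 + 9*z^4 + 2*z^3 - 3*z^2 - 2*z - 8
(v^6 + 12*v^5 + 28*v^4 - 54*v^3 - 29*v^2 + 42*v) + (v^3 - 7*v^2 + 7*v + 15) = v^6 + 12*v^5 + 28*v^4 - 53*v^3 - 36*v^2 + 49*v + 15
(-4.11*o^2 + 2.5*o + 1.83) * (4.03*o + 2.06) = -16.5633*o^3 + 1.6084*o^2 + 12.5249*o + 3.7698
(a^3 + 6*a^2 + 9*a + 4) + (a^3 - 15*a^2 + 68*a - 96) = 2*a^3 - 9*a^2 + 77*a - 92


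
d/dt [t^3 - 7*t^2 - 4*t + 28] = 3*t^2 - 14*t - 4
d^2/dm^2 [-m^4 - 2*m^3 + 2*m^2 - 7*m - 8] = -12*m^2 - 12*m + 4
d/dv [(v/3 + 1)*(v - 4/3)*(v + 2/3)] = v^2 + 14*v/9 - 26/27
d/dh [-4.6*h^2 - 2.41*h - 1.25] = -9.2*h - 2.41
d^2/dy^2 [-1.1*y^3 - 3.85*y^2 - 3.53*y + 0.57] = -6.6*y - 7.7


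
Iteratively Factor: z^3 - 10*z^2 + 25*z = (z - 5)*(z^2 - 5*z) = (z - 5)^2*(z)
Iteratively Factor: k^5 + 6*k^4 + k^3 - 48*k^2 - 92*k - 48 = (k + 2)*(k^4 + 4*k^3 - 7*k^2 - 34*k - 24) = (k + 2)*(k + 4)*(k^3 - 7*k - 6) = (k - 3)*(k + 2)*(k + 4)*(k^2 + 3*k + 2) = (k - 3)*(k + 2)^2*(k + 4)*(k + 1)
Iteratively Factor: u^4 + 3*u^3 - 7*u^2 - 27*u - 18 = (u + 2)*(u^3 + u^2 - 9*u - 9) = (u - 3)*(u + 2)*(u^2 + 4*u + 3) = (u - 3)*(u + 1)*(u + 2)*(u + 3)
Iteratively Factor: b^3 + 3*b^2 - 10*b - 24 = (b + 4)*(b^2 - b - 6) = (b + 2)*(b + 4)*(b - 3)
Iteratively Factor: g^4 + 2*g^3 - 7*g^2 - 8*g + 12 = (g + 2)*(g^3 - 7*g + 6) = (g - 2)*(g + 2)*(g^2 + 2*g - 3) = (g - 2)*(g + 2)*(g + 3)*(g - 1)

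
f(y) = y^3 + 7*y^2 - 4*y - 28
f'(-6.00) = 20.00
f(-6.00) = 32.00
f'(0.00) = -4.00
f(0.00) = -28.00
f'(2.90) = 61.83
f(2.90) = 43.66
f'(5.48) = 162.81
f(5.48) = 324.86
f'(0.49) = 3.58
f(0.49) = -28.16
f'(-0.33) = -8.29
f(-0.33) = -25.95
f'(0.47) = 3.24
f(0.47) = -28.23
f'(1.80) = 30.92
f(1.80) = -6.69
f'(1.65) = 27.27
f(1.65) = -11.05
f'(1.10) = 15.03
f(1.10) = -22.60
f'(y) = 3*y^2 + 14*y - 4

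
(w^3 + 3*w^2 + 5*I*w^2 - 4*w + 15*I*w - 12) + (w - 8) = w^3 + 3*w^2 + 5*I*w^2 - 3*w + 15*I*w - 20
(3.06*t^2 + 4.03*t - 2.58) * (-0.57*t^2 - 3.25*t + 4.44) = -1.7442*t^4 - 12.2421*t^3 + 1.9595*t^2 + 26.2782*t - 11.4552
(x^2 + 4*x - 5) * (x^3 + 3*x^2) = x^5 + 7*x^4 + 7*x^3 - 15*x^2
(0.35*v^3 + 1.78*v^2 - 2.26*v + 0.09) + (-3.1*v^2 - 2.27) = 0.35*v^3 - 1.32*v^2 - 2.26*v - 2.18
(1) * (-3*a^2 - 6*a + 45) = -3*a^2 - 6*a + 45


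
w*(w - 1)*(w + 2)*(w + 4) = w^4 + 5*w^3 + 2*w^2 - 8*w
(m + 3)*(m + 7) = m^2 + 10*m + 21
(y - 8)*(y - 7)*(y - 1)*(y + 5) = y^4 - 11*y^3 - 9*y^2 + 299*y - 280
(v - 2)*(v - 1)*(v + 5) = v^3 + 2*v^2 - 13*v + 10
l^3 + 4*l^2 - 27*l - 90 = (l - 5)*(l + 3)*(l + 6)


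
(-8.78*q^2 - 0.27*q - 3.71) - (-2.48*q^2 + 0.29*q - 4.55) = -6.3*q^2 - 0.56*q + 0.84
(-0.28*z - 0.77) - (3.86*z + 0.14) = -4.14*z - 0.91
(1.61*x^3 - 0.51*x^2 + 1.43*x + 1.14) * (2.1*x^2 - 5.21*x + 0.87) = 3.381*x^5 - 9.4591*x^4 + 7.0608*x^3 - 5.5*x^2 - 4.6953*x + 0.9918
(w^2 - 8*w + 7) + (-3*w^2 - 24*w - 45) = -2*w^2 - 32*w - 38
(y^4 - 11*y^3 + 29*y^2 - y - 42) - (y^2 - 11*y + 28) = y^4 - 11*y^3 + 28*y^2 + 10*y - 70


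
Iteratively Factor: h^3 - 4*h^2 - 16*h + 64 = (h - 4)*(h^2 - 16) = (h - 4)*(h + 4)*(h - 4)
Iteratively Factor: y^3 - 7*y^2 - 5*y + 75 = (y - 5)*(y^2 - 2*y - 15) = (y - 5)^2*(y + 3)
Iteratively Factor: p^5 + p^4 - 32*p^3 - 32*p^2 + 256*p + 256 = (p - 4)*(p^4 + 5*p^3 - 12*p^2 - 80*p - 64) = (p - 4)*(p + 1)*(p^3 + 4*p^2 - 16*p - 64) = (p - 4)*(p + 1)*(p + 4)*(p^2 - 16) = (p - 4)*(p + 1)*(p + 4)^2*(p - 4)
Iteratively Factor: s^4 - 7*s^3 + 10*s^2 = (s - 5)*(s^3 - 2*s^2) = s*(s - 5)*(s^2 - 2*s) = s*(s - 5)*(s - 2)*(s)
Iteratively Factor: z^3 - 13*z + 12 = (z - 1)*(z^2 + z - 12) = (z - 1)*(z + 4)*(z - 3)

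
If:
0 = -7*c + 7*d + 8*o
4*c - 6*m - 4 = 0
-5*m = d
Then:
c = 24*o/91 + 10/13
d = 10/13 - 80*o/91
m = 16*o/91 - 2/13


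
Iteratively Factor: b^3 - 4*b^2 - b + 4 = (b - 1)*(b^2 - 3*b - 4) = (b - 4)*(b - 1)*(b + 1)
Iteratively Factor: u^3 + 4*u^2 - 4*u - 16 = (u + 4)*(u^2 - 4) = (u - 2)*(u + 4)*(u + 2)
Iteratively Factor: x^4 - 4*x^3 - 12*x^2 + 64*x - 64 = (x - 4)*(x^3 - 12*x + 16) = (x - 4)*(x - 2)*(x^2 + 2*x - 8) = (x - 4)*(x - 2)^2*(x + 4)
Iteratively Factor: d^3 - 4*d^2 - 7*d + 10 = (d - 1)*(d^2 - 3*d - 10) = (d - 5)*(d - 1)*(d + 2)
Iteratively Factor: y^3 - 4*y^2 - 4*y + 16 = (y - 2)*(y^2 - 2*y - 8) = (y - 4)*(y - 2)*(y + 2)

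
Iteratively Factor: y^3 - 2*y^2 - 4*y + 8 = (y + 2)*(y^2 - 4*y + 4) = (y - 2)*(y + 2)*(y - 2)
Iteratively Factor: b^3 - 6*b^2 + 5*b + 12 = (b - 4)*(b^2 - 2*b - 3) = (b - 4)*(b - 3)*(b + 1)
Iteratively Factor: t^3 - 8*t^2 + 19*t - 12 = (t - 1)*(t^2 - 7*t + 12) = (t - 4)*(t - 1)*(t - 3)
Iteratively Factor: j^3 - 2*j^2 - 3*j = (j + 1)*(j^2 - 3*j) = (j - 3)*(j + 1)*(j)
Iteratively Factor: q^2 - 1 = (q - 1)*(q + 1)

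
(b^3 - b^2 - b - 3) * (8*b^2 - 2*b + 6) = 8*b^5 - 10*b^4 - 28*b^2 - 18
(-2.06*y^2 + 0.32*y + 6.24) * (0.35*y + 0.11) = -0.721*y^3 - 0.1146*y^2 + 2.2192*y + 0.6864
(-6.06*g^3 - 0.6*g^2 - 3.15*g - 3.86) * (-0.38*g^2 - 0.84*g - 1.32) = 2.3028*g^5 + 5.3184*g^4 + 9.7002*g^3 + 4.9048*g^2 + 7.4004*g + 5.0952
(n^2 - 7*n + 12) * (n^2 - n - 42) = n^4 - 8*n^3 - 23*n^2 + 282*n - 504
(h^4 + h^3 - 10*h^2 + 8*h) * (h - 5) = h^5 - 4*h^4 - 15*h^3 + 58*h^2 - 40*h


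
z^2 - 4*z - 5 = (z - 5)*(z + 1)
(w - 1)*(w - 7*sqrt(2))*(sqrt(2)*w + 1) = sqrt(2)*w^3 - 13*w^2 - sqrt(2)*w^2 - 7*sqrt(2)*w + 13*w + 7*sqrt(2)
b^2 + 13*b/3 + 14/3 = (b + 2)*(b + 7/3)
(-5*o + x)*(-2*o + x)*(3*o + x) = 30*o^3 - 11*o^2*x - 4*o*x^2 + x^3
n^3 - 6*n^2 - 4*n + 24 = (n - 6)*(n - 2)*(n + 2)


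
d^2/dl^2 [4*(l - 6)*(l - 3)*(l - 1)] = 24*l - 80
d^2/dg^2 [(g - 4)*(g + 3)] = 2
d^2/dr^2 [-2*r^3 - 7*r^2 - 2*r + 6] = -12*r - 14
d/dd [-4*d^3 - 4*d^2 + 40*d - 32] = -12*d^2 - 8*d + 40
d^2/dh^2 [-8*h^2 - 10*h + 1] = -16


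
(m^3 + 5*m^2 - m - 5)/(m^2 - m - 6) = (-m^3 - 5*m^2 + m + 5)/(-m^2 + m + 6)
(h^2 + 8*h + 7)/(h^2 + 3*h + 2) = (h + 7)/(h + 2)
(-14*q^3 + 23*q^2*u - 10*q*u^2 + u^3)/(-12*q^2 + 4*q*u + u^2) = (7*q^2 - 8*q*u + u^2)/(6*q + u)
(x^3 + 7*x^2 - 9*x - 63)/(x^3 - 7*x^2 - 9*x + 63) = (x + 7)/(x - 7)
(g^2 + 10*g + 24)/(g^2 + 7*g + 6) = (g + 4)/(g + 1)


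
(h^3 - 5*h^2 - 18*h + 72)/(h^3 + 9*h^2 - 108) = (h^2 - 2*h - 24)/(h^2 + 12*h + 36)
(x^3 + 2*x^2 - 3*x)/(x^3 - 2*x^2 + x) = (x + 3)/(x - 1)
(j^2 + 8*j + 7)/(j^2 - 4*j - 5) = (j + 7)/(j - 5)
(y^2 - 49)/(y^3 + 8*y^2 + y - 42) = (y - 7)/(y^2 + y - 6)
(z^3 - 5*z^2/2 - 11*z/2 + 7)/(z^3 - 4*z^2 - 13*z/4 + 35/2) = 2*(z - 1)/(2*z - 5)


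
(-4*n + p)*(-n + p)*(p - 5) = 4*n^2*p - 20*n^2 - 5*n*p^2 + 25*n*p + p^3 - 5*p^2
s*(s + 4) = s^2 + 4*s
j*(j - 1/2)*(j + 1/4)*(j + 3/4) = j^4 + j^3/2 - 5*j^2/16 - 3*j/32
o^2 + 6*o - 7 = (o - 1)*(o + 7)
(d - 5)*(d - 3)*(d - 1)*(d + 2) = d^4 - 7*d^3 + 5*d^2 + 31*d - 30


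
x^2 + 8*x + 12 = (x + 2)*(x + 6)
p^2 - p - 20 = (p - 5)*(p + 4)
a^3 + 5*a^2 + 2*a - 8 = (a - 1)*(a + 2)*(a + 4)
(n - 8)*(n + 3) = n^2 - 5*n - 24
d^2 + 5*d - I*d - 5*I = (d + 5)*(d - I)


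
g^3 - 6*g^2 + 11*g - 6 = (g - 3)*(g - 2)*(g - 1)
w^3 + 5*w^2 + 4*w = w*(w + 1)*(w + 4)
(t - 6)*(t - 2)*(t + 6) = t^3 - 2*t^2 - 36*t + 72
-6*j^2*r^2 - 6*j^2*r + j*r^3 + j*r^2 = r*(-6*j + r)*(j*r + j)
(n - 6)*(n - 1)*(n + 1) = n^3 - 6*n^2 - n + 6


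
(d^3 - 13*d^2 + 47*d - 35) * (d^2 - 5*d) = d^5 - 18*d^4 + 112*d^3 - 270*d^2 + 175*d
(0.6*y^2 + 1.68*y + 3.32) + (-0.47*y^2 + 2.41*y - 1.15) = 0.13*y^2 + 4.09*y + 2.17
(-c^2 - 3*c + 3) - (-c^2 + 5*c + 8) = -8*c - 5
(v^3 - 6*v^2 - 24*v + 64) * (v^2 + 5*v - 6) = v^5 - v^4 - 60*v^3 - 20*v^2 + 464*v - 384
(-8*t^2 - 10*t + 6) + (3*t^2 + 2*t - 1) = -5*t^2 - 8*t + 5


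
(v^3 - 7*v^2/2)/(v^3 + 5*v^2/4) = 2*(2*v - 7)/(4*v + 5)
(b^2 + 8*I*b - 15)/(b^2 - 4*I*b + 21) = (b + 5*I)/(b - 7*I)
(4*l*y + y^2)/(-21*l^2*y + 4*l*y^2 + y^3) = (4*l + y)/(-21*l^2 + 4*l*y + y^2)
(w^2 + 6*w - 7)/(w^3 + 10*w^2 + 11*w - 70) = (w - 1)/(w^2 + 3*w - 10)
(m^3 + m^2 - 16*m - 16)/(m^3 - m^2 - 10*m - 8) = (m + 4)/(m + 2)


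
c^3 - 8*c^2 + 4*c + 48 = (c - 6)*(c - 4)*(c + 2)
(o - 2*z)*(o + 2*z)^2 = o^3 + 2*o^2*z - 4*o*z^2 - 8*z^3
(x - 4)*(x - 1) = x^2 - 5*x + 4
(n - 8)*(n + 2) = n^2 - 6*n - 16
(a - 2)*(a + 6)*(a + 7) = a^3 + 11*a^2 + 16*a - 84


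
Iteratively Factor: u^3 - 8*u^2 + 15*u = (u - 5)*(u^2 - 3*u) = u*(u - 5)*(u - 3)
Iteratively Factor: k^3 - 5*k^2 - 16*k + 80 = (k + 4)*(k^2 - 9*k + 20) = (k - 5)*(k + 4)*(k - 4)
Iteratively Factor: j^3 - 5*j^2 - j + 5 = (j + 1)*(j^2 - 6*j + 5) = (j - 1)*(j + 1)*(j - 5)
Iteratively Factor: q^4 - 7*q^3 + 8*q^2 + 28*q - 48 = (q - 2)*(q^3 - 5*q^2 - 2*q + 24) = (q - 4)*(q - 2)*(q^2 - q - 6) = (q - 4)*(q - 2)*(q + 2)*(q - 3)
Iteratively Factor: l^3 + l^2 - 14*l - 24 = (l + 2)*(l^2 - l - 12) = (l - 4)*(l + 2)*(l + 3)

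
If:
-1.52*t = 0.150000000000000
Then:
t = -0.10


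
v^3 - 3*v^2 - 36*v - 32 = (v - 8)*(v + 1)*(v + 4)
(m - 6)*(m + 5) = m^2 - m - 30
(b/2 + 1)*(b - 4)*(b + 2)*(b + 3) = b^4/2 + 3*b^3/2 - 6*b^2 - 26*b - 24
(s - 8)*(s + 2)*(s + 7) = s^3 + s^2 - 58*s - 112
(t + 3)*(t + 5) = t^2 + 8*t + 15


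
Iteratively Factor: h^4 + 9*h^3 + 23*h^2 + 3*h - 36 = (h + 3)*(h^3 + 6*h^2 + 5*h - 12) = (h - 1)*(h + 3)*(h^2 + 7*h + 12) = (h - 1)*(h + 3)^2*(h + 4)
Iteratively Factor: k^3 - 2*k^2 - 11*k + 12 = (k + 3)*(k^2 - 5*k + 4) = (k - 4)*(k + 3)*(k - 1)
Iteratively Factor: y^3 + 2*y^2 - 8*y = (y)*(y^2 + 2*y - 8) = y*(y - 2)*(y + 4)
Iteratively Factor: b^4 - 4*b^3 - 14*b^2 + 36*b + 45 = (b - 5)*(b^3 + b^2 - 9*b - 9) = (b - 5)*(b - 3)*(b^2 + 4*b + 3) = (b - 5)*(b - 3)*(b + 1)*(b + 3)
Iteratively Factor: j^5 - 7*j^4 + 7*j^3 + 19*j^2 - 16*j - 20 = (j - 5)*(j^4 - 2*j^3 - 3*j^2 + 4*j + 4) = (j - 5)*(j - 2)*(j^3 - 3*j - 2) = (j - 5)*(j - 2)*(j + 1)*(j^2 - j - 2) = (j - 5)*(j - 2)^2*(j + 1)*(j + 1)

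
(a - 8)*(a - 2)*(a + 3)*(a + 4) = a^4 - 3*a^3 - 42*a^2 - 8*a + 192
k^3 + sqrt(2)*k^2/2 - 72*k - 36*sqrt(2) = (k - 6*sqrt(2))*(k + sqrt(2)/2)*(k + 6*sqrt(2))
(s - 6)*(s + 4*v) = s^2 + 4*s*v - 6*s - 24*v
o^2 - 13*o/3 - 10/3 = (o - 5)*(o + 2/3)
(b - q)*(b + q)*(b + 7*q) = b^3 + 7*b^2*q - b*q^2 - 7*q^3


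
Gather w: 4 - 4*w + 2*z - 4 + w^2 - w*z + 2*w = w^2 + w*(-z - 2) + 2*z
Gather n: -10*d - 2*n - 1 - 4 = -10*d - 2*n - 5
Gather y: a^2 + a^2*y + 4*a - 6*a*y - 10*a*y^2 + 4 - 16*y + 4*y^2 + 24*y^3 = a^2 + 4*a + 24*y^3 + y^2*(4 - 10*a) + y*(a^2 - 6*a - 16) + 4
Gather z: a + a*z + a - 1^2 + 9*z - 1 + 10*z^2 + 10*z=2*a + 10*z^2 + z*(a + 19) - 2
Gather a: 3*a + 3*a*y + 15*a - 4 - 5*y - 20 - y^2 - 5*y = a*(3*y + 18) - y^2 - 10*y - 24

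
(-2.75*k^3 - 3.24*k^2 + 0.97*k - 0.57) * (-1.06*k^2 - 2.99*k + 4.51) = 2.915*k^5 + 11.6569*k^4 - 3.7431*k^3 - 16.9085*k^2 + 6.079*k - 2.5707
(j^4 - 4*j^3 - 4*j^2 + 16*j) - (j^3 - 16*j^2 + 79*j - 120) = j^4 - 5*j^3 + 12*j^2 - 63*j + 120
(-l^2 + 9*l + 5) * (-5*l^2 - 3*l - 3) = 5*l^4 - 42*l^3 - 49*l^2 - 42*l - 15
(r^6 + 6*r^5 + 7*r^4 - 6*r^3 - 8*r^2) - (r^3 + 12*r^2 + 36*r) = r^6 + 6*r^5 + 7*r^4 - 7*r^3 - 20*r^2 - 36*r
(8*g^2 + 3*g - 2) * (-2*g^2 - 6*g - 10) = -16*g^4 - 54*g^3 - 94*g^2 - 18*g + 20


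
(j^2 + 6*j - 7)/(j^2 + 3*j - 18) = (j^2 + 6*j - 7)/(j^2 + 3*j - 18)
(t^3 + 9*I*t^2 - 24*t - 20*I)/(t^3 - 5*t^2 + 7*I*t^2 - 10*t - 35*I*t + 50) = (t + 2*I)/(t - 5)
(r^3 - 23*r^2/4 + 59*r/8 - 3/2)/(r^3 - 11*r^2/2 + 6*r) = (r - 1/4)/r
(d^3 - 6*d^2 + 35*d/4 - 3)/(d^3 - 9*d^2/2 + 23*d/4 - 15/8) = 2*(d - 4)/(2*d - 5)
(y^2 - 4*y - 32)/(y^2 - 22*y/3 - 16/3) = 3*(y + 4)/(3*y + 2)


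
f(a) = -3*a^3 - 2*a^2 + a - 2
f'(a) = -9*a^2 - 4*a + 1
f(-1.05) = -1.78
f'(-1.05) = -4.72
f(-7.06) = 946.94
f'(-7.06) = -419.35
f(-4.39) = 208.88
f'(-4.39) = -154.89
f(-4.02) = 156.55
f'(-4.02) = -128.36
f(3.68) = -174.91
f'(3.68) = -135.60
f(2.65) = -69.22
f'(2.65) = -72.80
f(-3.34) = 84.13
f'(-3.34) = -86.04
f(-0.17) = -2.21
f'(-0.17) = 1.42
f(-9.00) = 2014.00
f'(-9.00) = -692.00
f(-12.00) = 4882.00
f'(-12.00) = -1247.00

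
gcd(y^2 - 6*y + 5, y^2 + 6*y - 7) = y - 1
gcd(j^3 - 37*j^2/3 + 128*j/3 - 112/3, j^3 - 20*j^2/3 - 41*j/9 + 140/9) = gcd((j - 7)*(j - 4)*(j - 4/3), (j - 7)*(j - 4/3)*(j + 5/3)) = j^2 - 25*j/3 + 28/3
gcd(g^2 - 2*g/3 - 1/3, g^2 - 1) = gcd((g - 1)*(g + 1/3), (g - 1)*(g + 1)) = g - 1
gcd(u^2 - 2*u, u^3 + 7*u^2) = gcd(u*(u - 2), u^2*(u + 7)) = u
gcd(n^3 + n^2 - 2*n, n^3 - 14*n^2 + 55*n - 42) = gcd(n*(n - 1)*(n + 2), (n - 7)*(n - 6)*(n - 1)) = n - 1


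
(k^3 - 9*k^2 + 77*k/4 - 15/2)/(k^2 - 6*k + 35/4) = (2*k^2 - 13*k + 6)/(2*k - 7)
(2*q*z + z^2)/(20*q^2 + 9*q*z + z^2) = z*(2*q + z)/(20*q^2 + 9*q*z + z^2)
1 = 1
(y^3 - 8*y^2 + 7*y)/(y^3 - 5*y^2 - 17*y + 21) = y/(y + 3)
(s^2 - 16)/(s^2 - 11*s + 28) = (s + 4)/(s - 7)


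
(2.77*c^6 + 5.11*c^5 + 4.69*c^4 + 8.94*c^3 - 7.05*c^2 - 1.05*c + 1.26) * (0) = 0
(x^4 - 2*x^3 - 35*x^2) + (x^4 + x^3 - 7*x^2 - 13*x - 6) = 2*x^4 - x^3 - 42*x^2 - 13*x - 6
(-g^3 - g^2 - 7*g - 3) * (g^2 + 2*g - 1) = -g^5 - 3*g^4 - 8*g^3 - 16*g^2 + g + 3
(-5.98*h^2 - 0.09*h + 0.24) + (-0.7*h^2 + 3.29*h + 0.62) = -6.68*h^2 + 3.2*h + 0.86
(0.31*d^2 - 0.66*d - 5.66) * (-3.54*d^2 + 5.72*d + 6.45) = -1.0974*d^4 + 4.1096*d^3 + 18.2607*d^2 - 36.6322*d - 36.507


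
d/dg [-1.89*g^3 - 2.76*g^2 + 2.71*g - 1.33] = -5.67*g^2 - 5.52*g + 2.71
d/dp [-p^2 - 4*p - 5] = -2*p - 4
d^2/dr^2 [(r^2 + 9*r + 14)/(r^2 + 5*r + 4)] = 4*(2*r^3 + 15*r^2 + 51*r + 65)/(r^6 + 15*r^5 + 87*r^4 + 245*r^3 + 348*r^2 + 240*r + 64)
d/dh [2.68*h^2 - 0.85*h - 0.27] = 5.36*h - 0.85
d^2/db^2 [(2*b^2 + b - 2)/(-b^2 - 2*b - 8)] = 6*(b^3 + 18*b^2 + 12*b - 40)/(b^6 + 6*b^5 + 36*b^4 + 104*b^3 + 288*b^2 + 384*b + 512)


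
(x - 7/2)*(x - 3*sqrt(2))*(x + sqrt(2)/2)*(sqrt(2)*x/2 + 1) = sqrt(2)*x^4/2 - 7*sqrt(2)*x^3/4 - 3*x^3/2 - 4*sqrt(2)*x^2 + 21*x^2/4 - 3*x + 14*sqrt(2)*x + 21/2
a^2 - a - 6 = (a - 3)*(a + 2)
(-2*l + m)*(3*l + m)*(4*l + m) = -24*l^3 - 2*l^2*m + 5*l*m^2 + m^3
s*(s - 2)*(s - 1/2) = s^3 - 5*s^2/2 + s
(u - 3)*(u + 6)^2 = u^3 + 9*u^2 - 108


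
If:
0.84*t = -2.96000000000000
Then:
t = -3.52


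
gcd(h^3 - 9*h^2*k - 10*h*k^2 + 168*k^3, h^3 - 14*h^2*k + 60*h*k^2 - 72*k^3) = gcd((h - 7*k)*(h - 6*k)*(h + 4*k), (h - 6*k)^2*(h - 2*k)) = h - 6*k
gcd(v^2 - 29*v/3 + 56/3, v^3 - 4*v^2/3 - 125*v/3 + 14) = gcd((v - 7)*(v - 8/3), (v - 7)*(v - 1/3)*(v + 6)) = v - 7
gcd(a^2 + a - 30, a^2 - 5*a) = a - 5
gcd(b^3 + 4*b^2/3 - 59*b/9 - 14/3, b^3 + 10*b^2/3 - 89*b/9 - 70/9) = b^2 - 5*b/3 - 14/9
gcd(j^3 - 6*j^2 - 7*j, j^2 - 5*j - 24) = 1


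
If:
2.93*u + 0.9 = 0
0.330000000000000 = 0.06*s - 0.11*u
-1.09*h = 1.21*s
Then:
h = -5.48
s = 4.94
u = -0.31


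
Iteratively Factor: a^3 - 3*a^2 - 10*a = (a + 2)*(a^2 - 5*a) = (a - 5)*(a + 2)*(a)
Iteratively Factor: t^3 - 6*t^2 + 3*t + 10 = (t - 2)*(t^2 - 4*t - 5) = (t - 5)*(t - 2)*(t + 1)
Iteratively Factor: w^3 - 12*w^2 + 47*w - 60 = (w - 4)*(w^2 - 8*w + 15) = (w - 4)*(w - 3)*(w - 5)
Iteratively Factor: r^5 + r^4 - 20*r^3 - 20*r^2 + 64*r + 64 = (r - 2)*(r^4 + 3*r^3 - 14*r^2 - 48*r - 32) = (r - 4)*(r - 2)*(r^3 + 7*r^2 + 14*r + 8) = (r - 4)*(r - 2)*(r + 4)*(r^2 + 3*r + 2) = (r - 4)*(r - 2)*(r + 2)*(r + 4)*(r + 1)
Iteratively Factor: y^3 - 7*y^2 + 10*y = (y - 2)*(y^2 - 5*y) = y*(y - 2)*(y - 5)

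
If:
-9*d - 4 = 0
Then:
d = -4/9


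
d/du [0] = 0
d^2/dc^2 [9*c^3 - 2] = 54*c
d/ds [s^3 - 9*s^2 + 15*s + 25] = 3*s^2 - 18*s + 15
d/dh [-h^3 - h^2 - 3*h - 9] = -3*h^2 - 2*h - 3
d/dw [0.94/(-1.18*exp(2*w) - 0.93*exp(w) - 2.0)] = (2.2184*exp(w) + 0.8742)*exp(w)/(1.18*exp(2*w) + 0.93*exp(w) + 2.0)^2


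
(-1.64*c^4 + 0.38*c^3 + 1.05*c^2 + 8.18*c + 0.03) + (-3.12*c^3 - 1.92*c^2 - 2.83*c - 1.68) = -1.64*c^4 - 2.74*c^3 - 0.87*c^2 + 5.35*c - 1.65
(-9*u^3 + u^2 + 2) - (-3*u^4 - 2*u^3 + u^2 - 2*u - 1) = 3*u^4 - 7*u^3 + 2*u + 3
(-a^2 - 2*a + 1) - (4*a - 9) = -a^2 - 6*a + 10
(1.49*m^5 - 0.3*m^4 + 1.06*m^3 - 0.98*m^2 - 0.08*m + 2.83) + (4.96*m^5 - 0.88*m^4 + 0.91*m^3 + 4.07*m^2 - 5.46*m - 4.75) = 6.45*m^5 - 1.18*m^4 + 1.97*m^3 + 3.09*m^2 - 5.54*m - 1.92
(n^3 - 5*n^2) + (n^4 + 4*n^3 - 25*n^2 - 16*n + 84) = n^4 + 5*n^3 - 30*n^2 - 16*n + 84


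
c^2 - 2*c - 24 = (c - 6)*(c + 4)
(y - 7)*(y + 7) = y^2 - 49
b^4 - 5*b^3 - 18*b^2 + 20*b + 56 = (b - 7)*(b - 2)*(b + 2)^2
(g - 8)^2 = g^2 - 16*g + 64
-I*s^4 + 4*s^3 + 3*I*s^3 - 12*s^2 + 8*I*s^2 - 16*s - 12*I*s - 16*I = (s - 4)*(s + 2*I)^2*(-I*s - I)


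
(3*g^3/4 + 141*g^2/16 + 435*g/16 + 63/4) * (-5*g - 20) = -15*g^4/4 - 945*g^3/16 - 4995*g^2/16 - 1245*g/2 - 315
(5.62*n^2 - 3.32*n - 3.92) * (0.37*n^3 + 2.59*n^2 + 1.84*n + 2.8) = 2.0794*n^5 + 13.3274*n^4 + 0.291600000000001*n^3 - 0.5256*n^2 - 16.5088*n - 10.976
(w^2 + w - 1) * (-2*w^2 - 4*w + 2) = -2*w^4 - 6*w^3 + 6*w - 2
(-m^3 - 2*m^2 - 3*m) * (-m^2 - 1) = m^5 + 2*m^4 + 4*m^3 + 2*m^2 + 3*m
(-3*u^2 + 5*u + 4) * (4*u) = -12*u^3 + 20*u^2 + 16*u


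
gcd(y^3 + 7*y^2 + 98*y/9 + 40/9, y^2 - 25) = y + 5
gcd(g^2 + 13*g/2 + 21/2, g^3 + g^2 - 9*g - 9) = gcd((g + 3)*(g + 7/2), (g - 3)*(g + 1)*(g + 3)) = g + 3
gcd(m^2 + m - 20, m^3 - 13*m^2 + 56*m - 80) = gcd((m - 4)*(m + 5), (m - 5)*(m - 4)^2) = m - 4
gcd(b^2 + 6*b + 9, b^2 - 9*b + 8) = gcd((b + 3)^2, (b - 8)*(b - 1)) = 1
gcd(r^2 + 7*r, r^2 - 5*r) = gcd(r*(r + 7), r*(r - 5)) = r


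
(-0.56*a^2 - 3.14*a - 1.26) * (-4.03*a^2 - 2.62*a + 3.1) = 2.2568*a^4 + 14.1214*a^3 + 11.5686*a^2 - 6.4328*a - 3.906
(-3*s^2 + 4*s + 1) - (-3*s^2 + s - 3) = 3*s + 4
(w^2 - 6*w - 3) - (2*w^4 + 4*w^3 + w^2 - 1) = -2*w^4 - 4*w^3 - 6*w - 2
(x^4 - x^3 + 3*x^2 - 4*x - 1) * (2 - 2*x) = -2*x^5 + 4*x^4 - 8*x^3 + 14*x^2 - 6*x - 2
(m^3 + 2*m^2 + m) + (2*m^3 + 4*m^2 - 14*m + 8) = 3*m^3 + 6*m^2 - 13*m + 8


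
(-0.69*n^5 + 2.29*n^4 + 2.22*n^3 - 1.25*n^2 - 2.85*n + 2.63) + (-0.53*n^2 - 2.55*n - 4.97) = -0.69*n^5 + 2.29*n^4 + 2.22*n^3 - 1.78*n^2 - 5.4*n - 2.34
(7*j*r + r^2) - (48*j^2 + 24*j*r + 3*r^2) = -48*j^2 - 17*j*r - 2*r^2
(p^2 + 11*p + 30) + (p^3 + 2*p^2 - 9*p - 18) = p^3 + 3*p^2 + 2*p + 12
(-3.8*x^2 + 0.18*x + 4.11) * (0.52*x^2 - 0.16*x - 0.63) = -1.976*x^4 + 0.7016*x^3 + 4.5024*x^2 - 0.771*x - 2.5893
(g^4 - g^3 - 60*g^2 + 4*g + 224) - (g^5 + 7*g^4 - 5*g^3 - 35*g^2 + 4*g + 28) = -g^5 - 6*g^4 + 4*g^3 - 25*g^2 + 196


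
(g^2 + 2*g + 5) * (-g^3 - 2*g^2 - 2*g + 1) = -g^5 - 4*g^4 - 11*g^3 - 13*g^2 - 8*g + 5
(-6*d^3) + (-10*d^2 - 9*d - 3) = -6*d^3 - 10*d^2 - 9*d - 3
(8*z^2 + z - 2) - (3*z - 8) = 8*z^2 - 2*z + 6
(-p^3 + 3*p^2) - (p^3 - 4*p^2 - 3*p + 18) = -2*p^3 + 7*p^2 + 3*p - 18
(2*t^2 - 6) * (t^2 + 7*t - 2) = 2*t^4 + 14*t^3 - 10*t^2 - 42*t + 12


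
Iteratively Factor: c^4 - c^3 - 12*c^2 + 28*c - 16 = (c - 1)*(c^3 - 12*c + 16) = (c - 2)*(c - 1)*(c^2 + 2*c - 8) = (c - 2)^2*(c - 1)*(c + 4)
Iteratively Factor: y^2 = (y)*(y)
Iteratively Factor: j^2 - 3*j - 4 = (j + 1)*(j - 4)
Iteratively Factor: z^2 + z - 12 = (z + 4)*(z - 3)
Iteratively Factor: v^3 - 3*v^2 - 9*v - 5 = (v + 1)*(v^2 - 4*v - 5) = (v - 5)*(v + 1)*(v + 1)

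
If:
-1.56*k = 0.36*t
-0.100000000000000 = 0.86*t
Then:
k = 0.03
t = -0.12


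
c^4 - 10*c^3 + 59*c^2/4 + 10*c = c*(c - 8)*(c - 5/2)*(c + 1/2)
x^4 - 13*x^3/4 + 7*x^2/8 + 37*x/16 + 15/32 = (x - 5/2)*(x - 3/2)*(x + 1/4)*(x + 1/2)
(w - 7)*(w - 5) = w^2 - 12*w + 35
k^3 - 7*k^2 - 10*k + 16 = (k - 8)*(k - 1)*(k + 2)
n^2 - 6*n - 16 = (n - 8)*(n + 2)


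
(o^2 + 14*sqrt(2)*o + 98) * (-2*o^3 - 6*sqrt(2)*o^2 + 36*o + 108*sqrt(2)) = -2*o^5 - 34*sqrt(2)*o^4 - 328*o^3 + 24*sqrt(2)*o^2 + 6552*o + 10584*sqrt(2)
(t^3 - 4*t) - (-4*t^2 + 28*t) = t^3 + 4*t^2 - 32*t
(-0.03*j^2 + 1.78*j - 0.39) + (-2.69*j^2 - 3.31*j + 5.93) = -2.72*j^2 - 1.53*j + 5.54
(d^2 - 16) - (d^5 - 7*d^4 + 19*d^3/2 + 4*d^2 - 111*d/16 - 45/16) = -d^5 + 7*d^4 - 19*d^3/2 - 3*d^2 + 111*d/16 - 211/16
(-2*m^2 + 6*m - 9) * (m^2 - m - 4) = -2*m^4 + 8*m^3 - 7*m^2 - 15*m + 36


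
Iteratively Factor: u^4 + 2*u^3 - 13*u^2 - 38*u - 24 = (u + 2)*(u^3 - 13*u - 12) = (u - 4)*(u + 2)*(u^2 + 4*u + 3) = (u - 4)*(u + 2)*(u + 3)*(u + 1)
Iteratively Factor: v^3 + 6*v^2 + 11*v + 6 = (v + 2)*(v^2 + 4*v + 3) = (v + 2)*(v + 3)*(v + 1)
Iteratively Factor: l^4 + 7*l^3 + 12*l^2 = (l + 3)*(l^3 + 4*l^2) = l*(l + 3)*(l^2 + 4*l) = l*(l + 3)*(l + 4)*(l)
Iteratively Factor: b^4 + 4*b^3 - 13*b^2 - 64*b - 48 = (b + 4)*(b^3 - 13*b - 12) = (b + 1)*(b + 4)*(b^2 - b - 12) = (b - 4)*(b + 1)*(b + 4)*(b + 3)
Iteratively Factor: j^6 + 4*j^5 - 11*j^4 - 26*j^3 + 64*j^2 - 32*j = (j - 2)*(j^5 + 6*j^4 + j^3 - 24*j^2 + 16*j) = (j - 2)*(j - 1)*(j^4 + 7*j^3 + 8*j^2 - 16*j) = j*(j - 2)*(j - 1)*(j^3 + 7*j^2 + 8*j - 16) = j*(j - 2)*(j - 1)*(j + 4)*(j^2 + 3*j - 4) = j*(j - 2)*(j - 1)^2*(j + 4)*(j + 4)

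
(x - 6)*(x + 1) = x^2 - 5*x - 6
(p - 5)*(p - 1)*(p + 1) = p^3 - 5*p^2 - p + 5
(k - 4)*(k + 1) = k^2 - 3*k - 4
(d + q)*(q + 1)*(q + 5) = d*q^2 + 6*d*q + 5*d + q^3 + 6*q^2 + 5*q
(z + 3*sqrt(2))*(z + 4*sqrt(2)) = z^2 + 7*sqrt(2)*z + 24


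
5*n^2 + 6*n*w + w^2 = (n + w)*(5*n + w)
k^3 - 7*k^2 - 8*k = k*(k - 8)*(k + 1)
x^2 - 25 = (x - 5)*(x + 5)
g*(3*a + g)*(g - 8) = 3*a*g^2 - 24*a*g + g^3 - 8*g^2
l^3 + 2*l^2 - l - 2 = (l - 1)*(l + 1)*(l + 2)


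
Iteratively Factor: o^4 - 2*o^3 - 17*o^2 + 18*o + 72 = (o - 3)*(o^3 + o^2 - 14*o - 24) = (o - 3)*(o + 2)*(o^2 - o - 12) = (o - 4)*(o - 3)*(o + 2)*(o + 3)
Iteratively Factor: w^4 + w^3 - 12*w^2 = (w)*(w^3 + w^2 - 12*w) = w^2*(w^2 + w - 12) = w^2*(w + 4)*(w - 3)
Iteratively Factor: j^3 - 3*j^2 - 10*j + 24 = (j - 2)*(j^2 - j - 12) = (j - 4)*(j - 2)*(j + 3)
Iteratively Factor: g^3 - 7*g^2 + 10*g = (g - 5)*(g^2 - 2*g) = (g - 5)*(g - 2)*(g)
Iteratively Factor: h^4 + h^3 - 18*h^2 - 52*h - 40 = (h - 5)*(h^3 + 6*h^2 + 12*h + 8) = (h - 5)*(h + 2)*(h^2 + 4*h + 4) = (h - 5)*(h + 2)^2*(h + 2)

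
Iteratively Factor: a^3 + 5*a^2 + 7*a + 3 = (a + 1)*(a^2 + 4*a + 3) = (a + 1)^2*(a + 3)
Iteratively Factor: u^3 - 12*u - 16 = (u + 2)*(u^2 - 2*u - 8) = (u + 2)^2*(u - 4)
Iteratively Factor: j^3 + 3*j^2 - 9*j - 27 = (j + 3)*(j^2 - 9) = (j + 3)^2*(j - 3)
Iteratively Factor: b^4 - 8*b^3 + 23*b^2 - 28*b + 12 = (b - 2)*(b^3 - 6*b^2 + 11*b - 6) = (b - 2)^2*(b^2 - 4*b + 3) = (b - 3)*(b - 2)^2*(b - 1)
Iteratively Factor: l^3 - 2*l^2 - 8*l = (l)*(l^2 - 2*l - 8) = l*(l + 2)*(l - 4)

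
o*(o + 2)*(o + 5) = o^3 + 7*o^2 + 10*o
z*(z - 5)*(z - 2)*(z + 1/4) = z^4 - 27*z^3/4 + 33*z^2/4 + 5*z/2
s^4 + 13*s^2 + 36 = (s - 3*I)*(s - 2*I)*(s + 2*I)*(s + 3*I)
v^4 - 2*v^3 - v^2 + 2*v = v*(v - 2)*(v - 1)*(v + 1)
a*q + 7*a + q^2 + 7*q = (a + q)*(q + 7)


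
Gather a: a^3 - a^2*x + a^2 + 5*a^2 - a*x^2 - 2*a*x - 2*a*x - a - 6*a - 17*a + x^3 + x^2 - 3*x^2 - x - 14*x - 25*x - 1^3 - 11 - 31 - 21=a^3 + a^2*(6 - x) + a*(-x^2 - 4*x - 24) + x^3 - 2*x^2 - 40*x - 64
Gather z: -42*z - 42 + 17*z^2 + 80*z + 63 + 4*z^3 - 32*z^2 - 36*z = 4*z^3 - 15*z^2 + 2*z + 21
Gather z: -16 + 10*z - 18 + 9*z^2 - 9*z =9*z^2 + z - 34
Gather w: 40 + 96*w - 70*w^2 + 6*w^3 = 6*w^3 - 70*w^2 + 96*w + 40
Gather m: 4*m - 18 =4*m - 18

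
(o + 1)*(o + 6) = o^2 + 7*o + 6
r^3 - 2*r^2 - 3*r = r*(r - 3)*(r + 1)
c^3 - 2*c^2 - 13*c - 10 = (c - 5)*(c + 1)*(c + 2)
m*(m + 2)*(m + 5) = m^3 + 7*m^2 + 10*m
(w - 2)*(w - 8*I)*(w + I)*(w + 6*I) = w^4 - 2*w^3 - I*w^3 + 50*w^2 + 2*I*w^2 - 100*w + 48*I*w - 96*I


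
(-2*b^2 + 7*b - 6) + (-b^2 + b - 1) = -3*b^2 + 8*b - 7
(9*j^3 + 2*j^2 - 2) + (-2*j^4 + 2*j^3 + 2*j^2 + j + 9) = -2*j^4 + 11*j^3 + 4*j^2 + j + 7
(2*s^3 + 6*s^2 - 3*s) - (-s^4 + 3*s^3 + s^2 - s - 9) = s^4 - s^3 + 5*s^2 - 2*s + 9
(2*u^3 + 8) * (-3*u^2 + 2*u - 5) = -6*u^5 + 4*u^4 - 10*u^3 - 24*u^2 + 16*u - 40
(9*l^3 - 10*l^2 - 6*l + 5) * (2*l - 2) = 18*l^4 - 38*l^3 + 8*l^2 + 22*l - 10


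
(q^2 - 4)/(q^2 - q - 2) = (q + 2)/(q + 1)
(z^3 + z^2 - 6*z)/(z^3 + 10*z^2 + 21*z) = (z - 2)/(z + 7)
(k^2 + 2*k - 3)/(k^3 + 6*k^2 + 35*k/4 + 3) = 4*(k^2 + 2*k - 3)/(4*k^3 + 24*k^2 + 35*k + 12)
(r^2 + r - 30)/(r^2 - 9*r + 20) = (r + 6)/(r - 4)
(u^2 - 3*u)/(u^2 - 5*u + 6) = u/(u - 2)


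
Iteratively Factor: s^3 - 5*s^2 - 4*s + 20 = (s - 5)*(s^2 - 4) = (s - 5)*(s + 2)*(s - 2)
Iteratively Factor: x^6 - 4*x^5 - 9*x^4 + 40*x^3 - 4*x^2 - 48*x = (x + 3)*(x^5 - 7*x^4 + 12*x^3 + 4*x^2 - 16*x) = (x - 4)*(x + 3)*(x^4 - 3*x^3 + 4*x) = x*(x - 4)*(x + 3)*(x^3 - 3*x^2 + 4) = x*(x - 4)*(x - 2)*(x + 3)*(x^2 - x - 2) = x*(x - 4)*(x - 2)*(x + 1)*(x + 3)*(x - 2)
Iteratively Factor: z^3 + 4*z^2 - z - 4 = (z + 4)*(z^2 - 1) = (z - 1)*(z + 4)*(z + 1)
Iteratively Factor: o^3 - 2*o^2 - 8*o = (o)*(o^2 - 2*o - 8) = o*(o - 4)*(o + 2)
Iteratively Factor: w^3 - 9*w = (w + 3)*(w^2 - 3*w) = w*(w + 3)*(w - 3)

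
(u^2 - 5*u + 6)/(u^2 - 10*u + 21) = (u - 2)/(u - 7)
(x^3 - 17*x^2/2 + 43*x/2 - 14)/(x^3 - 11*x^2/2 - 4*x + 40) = (2*x^2 - 9*x + 7)/(2*x^2 - 3*x - 20)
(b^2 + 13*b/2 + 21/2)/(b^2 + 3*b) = (b + 7/2)/b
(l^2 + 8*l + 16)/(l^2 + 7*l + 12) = (l + 4)/(l + 3)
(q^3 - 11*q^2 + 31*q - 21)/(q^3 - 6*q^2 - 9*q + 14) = (q - 3)/(q + 2)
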